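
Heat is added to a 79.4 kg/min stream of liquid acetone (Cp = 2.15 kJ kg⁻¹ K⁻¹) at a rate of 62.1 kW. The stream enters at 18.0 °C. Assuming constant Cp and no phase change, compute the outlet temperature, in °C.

Q = 62.1 kW = 3726 kJ/min
ΔT = Q/(ṁ·Cp) = 3726/(79.4×2.15) = 21.826 K
T_out = 18.0 + 21.826 = 39.826 °C

T_out = 39.8 °C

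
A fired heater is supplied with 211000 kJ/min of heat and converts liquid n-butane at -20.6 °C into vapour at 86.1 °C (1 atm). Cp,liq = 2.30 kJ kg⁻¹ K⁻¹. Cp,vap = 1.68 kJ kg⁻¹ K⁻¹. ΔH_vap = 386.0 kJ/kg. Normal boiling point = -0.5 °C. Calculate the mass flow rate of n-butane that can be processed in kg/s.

Δh = 2.30×(-0.5−-20.6) + 386.0 + 1.68×(86.1−-0.5) = 577.72 kJ/kg
Q = 211000 kJ/min = 3516.7 kJ/s = 3516.7 kJ/s
ṁ = Q/Δh = 3516.7 / 577.72 = 6.0872 kg/s

ṁ = 6.09 kg/s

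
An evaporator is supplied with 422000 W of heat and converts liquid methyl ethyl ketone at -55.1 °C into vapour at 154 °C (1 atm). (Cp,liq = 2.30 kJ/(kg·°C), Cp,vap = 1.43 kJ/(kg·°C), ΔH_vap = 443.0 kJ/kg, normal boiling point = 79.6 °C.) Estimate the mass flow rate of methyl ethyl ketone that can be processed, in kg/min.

Δh = 2.30×(79.6−-55.1) + 443.0 + 1.43×(154−79.6) = 859.2 kJ/kg
Q = 422000 W = 422 kJ/s = 25320 kJ/min
ṁ = Q/Δh = 25320 / 859.2 = 29.469 kg/min

ṁ = 29.5 kg/min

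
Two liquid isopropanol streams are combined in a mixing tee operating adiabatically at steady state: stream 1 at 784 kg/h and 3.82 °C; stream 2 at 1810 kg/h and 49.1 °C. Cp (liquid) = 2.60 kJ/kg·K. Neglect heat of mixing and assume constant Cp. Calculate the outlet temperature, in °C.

No heat crosses the boundary, so H_out = H_in.
T_out = Σ ṁᵢCp,ᵢTᵢ / Σ ṁᵢCp,ᵢ
      = 238850 / 6744.4 = 35.415 °C

T_out = 35.4 °C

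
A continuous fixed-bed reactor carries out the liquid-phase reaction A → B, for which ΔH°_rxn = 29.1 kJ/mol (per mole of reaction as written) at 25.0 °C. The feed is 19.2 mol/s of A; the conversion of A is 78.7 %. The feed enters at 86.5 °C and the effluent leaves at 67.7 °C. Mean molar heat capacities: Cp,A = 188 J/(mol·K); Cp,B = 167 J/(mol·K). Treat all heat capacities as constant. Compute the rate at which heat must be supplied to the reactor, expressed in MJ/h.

Extent of reaction ξ = 0.787 × 19.2 = 15.11 mol/s
Reaction term: ξ·ΔH°_rxn = 15.11 × 29.1 = 439.71 kJ/s
Sensible, feed 86.5→25 °C: -221.99 kJ/s
Outlet flows (mol/s): A 4.0896, B 15.11
Sensible, products 25→67.7 °C: 140.58 kJ/s
Q = ΔH = 358.3 kJ/s = 358.3 kW
Heat supplied = 1289.9 MJ/h

Q_in = 1290 MJ/h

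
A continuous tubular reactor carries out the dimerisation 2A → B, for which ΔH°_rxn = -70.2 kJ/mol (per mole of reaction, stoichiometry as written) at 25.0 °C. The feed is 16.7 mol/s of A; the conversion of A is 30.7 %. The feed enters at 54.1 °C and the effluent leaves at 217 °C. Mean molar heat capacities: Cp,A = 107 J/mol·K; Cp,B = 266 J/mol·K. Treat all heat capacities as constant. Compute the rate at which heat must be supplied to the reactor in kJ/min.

Extent of reaction ξ = 0.307 × 16.7 / 2 = 2.5635 mol/s
Reaction term: ξ·ΔH°_rxn = 2.5635 × -70.2 = -179.95 kJ/s
Sensible, feed 54.1→25 °C: -51.999 kJ/s
Outlet flows (mol/s): A 11.573, B 2.5635
Sensible, products 25→217 °C: 368.68 kJ/s
Q = ΔH = 136.73 kJ/s = 136.73 kW
Heat supplied = 8203.5 kJ/min

Q_in = 8200 kJ/min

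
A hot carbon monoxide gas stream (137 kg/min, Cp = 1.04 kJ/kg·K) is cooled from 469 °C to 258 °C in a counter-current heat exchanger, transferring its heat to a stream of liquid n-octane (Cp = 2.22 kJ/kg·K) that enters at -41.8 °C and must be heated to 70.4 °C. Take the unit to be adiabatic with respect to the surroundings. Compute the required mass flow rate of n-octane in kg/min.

Heat released by hot stream: Q = 137 × 1.04 × (469 − 258) = 30063 kJ/min
Energy balance on cold side (adiabatic exchanger): Q = ṁ_c·Cp_c·(T_c,out − T_c,in)
ṁ_c = 30063 / [2.22 × (70.4 − -41.8)] = 120.7 kg/min

ṁ_c = 121 kg/min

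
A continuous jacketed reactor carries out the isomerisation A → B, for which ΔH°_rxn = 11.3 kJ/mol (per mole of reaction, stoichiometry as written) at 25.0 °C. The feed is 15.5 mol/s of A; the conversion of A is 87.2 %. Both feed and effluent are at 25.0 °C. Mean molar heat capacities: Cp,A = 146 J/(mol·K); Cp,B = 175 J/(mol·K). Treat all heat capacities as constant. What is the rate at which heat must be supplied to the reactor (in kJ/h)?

Extent of reaction ξ = 0.872 × 15.5 = 13.516 mol/s
Reaction term: ξ·ΔH°_rxn = 13.516 × 11.3 = 152.73 kJ/s
Q = ΔH = 152.73 kJ/s = 152.73 kW
Heat supplied = 549830 kJ/h

Q_in = 550000 kJ/h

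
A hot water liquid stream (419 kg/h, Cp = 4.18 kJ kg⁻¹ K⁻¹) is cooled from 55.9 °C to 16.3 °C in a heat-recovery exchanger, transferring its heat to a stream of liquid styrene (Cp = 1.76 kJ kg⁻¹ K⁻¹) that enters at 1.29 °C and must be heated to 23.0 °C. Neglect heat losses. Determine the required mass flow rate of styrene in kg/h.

Heat released by hot stream: Q = 419 × 4.18 × (55.9 − 16.3) = 69356 kJ/h
Energy balance on cold side (adiabatic exchanger): Q = ṁ_c·Cp_c·(T_c,out − T_c,in)
ṁ_c = 69356 / [1.76 × (23.0 − 1.29)] = 1815.2 kg/h

ṁ_c = 1820 kg/h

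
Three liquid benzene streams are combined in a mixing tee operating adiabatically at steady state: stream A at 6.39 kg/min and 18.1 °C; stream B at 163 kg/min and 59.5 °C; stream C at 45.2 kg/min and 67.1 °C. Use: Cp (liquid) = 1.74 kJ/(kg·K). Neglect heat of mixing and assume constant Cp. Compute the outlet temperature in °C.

Adiabatic, steady state ⇒ Σ ṁᵢCp,ᵢ(T_out − Tᵢ) = 0
T_out = Σ ṁᵢCp,ᵢTᵢ / Σ ṁᵢCp,ᵢ
      = 22354 / 373.39 = 59.868 °C

T_out = 59.9 °C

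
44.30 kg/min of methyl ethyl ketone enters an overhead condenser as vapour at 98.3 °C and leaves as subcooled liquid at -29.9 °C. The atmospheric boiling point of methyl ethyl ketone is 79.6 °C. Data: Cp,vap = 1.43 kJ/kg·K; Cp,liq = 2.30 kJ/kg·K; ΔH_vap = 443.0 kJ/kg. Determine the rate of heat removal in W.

Q_c = 533000 W

vapour 98.3→79.6 °C: -26.741 kJ/kg
condensation at 79.6 °C: -443 kJ/kg
liquid 79.6→-29.9 °C: -251.85 kJ/kg
Δh = -26.741 + -443 + -251.85 = -721.59 kJ/kg
Q = ṁ·Δh = 44.30 kg/min × -721.59 kJ/kg = -31966 kJ/min
|Q| = 532.77 kW = 532770 W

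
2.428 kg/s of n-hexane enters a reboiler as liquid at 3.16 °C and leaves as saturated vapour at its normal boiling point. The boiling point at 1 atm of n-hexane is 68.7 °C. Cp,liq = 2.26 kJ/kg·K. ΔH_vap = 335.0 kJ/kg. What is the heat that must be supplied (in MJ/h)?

liquid 3.16→68.7 °C: 148.12 kJ/kg
vaporisation at 68.7 °C: 335 kJ/kg
Δh = 148.12 + 335 = 483.12 kJ/kg
Q = ṁ·Δh = 2.428 kg/s × 483.12 kJ/kg = 1173 kJ/s
|Q| = 1173 kW = 4222.9 MJ/h

Q = 4220 MJ/h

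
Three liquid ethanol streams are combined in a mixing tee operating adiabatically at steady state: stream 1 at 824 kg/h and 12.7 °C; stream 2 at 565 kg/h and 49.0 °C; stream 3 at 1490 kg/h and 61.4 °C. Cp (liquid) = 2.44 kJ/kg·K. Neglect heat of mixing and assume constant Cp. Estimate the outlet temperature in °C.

T_out = 45.0 °C

Energy balance with Q = 0: Σ ṁᵢCp,ᵢ(T_out − Tᵢ) = 0
T_out = Σ ṁᵢCp,ᵢTᵢ / Σ ṁᵢCp,ᵢ
      = 316310 / 7024.8 = 45.028 °C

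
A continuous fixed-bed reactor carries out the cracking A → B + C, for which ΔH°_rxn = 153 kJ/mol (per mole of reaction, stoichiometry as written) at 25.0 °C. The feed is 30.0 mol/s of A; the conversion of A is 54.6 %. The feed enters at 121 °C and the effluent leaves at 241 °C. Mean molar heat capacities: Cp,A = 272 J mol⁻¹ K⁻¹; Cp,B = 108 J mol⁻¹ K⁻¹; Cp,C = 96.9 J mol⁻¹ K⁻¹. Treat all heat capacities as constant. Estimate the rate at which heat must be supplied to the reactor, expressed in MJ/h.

Extent of reaction ξ = 0.546 × 30.0 = 16.38 mol/s
Reaction term: ξ·ΔH°_rxn = 16.38 × 153 = 2506.1 kJ/s
Sensible, feed 121→25 °C: -783.36 kJ/s
Outlet flows (mol/s): A 13.62, B 16.38, C 16.38
Sensible, products 25→241 °C: 1525.2 kJ/s
Q = ΔH = 3247.9 kJ/s = 3247.9 kW
Heat supplied = 11693 MJ/h

Q_in = 11700 MJ/h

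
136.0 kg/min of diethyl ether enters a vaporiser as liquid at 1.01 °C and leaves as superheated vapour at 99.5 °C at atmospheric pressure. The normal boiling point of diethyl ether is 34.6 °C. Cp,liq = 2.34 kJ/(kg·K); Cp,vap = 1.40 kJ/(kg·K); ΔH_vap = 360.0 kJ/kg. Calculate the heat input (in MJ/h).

Q = 4320 MJ/h

liquid 1.01→34.6 °C: 78.601 kJ/kg
vaporisation at 34.6 °C: 360 kJ/kg
vapour 34.6→99.5 °C: 90.86 kJ/kg
Δh = 78.601 + 360 + 90.86 = 529.46 kJ/kg
Q = ṁ·Δh = 136.0 kg/min × 529.46 kJ/kg = 72007 kJ/min
|Q| = 1200.1 kW = 4320.4 MJ/h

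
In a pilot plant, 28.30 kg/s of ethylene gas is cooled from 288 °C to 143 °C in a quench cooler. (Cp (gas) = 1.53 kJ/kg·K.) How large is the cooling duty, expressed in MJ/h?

Q_c = 22600 MJ/h

Q = ṁ·Cp·ΔT = 28.30 × 1.53 × (143 − 288) = -6278.4 kJ/s
Cooling duty = 22602 MJ/h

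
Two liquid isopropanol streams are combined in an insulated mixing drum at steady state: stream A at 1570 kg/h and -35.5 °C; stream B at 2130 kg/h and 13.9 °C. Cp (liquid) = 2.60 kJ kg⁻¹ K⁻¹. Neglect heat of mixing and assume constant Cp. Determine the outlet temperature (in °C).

T_out = -7.06 °C

Adiabatic, steady state ⇒ Σ ṁᵢCp,ᵢ(T_out − Tᵢ) = 0
Σ ṁᵢCp,ᵢTᵢ = 1570×2.60×-35.5 + 2130×2.60×13.9 = -67933
Σ ṁᵢCp,ᵢ = 1570×2.60 + 2130×2.60 = 9620
T_out = -67933 / 9620 = -7.0616 °C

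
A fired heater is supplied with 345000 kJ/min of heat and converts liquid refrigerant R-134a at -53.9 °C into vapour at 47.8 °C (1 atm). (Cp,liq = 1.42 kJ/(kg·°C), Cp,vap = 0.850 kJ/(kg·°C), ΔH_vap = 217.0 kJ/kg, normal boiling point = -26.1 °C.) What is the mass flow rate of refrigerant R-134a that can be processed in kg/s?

Δh = 1.42×(-26.1−-53.9) + 217.0 + 0.850×(47.8−-26.1) = 319.29 kJ/kg
Q = 345000 kJ/min = 5750 kJ/s = 5750 kJ/s
ṁ = Q/Δh = 5750 / 319.29 = 18.009 kg/s

ṁ = 18.0 kg/s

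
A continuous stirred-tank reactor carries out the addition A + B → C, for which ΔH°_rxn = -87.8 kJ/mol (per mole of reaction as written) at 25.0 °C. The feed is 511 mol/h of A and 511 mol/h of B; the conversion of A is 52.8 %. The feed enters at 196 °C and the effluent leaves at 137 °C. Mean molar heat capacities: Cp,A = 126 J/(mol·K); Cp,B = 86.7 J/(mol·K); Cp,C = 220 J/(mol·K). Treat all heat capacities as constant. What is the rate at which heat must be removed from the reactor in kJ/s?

Extent of reaction ξ = 0.528 × 511 = 269.81 mol/h
Reaction term: ξ·ΔH°_rxn = 269.81 × -87.8 = -23689 kJ/h
Sensible, feed 196→25 °C: -18586 kJ/h
Outlet flows (mol/h): A 241.19, B 241.19, C 269.81
Sensible, products 25→137 °C: 12394 kJ/h
Q = ΔH = -29881 kJ/h = -8.3003 kW
Heat removed = 8.3003 kJ/s

Q_out = 8.30 kJ/s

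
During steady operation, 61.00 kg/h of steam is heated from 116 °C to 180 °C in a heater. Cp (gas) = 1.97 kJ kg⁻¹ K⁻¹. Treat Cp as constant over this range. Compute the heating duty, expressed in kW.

Q = ṁ·Cp·ΔT = 61.00 × 1.97 × (180 − 116) = 7690.9 kJ/h
Converting: 7690.9 / 3600 s = 2.1364 kW

Q = 2.14 kW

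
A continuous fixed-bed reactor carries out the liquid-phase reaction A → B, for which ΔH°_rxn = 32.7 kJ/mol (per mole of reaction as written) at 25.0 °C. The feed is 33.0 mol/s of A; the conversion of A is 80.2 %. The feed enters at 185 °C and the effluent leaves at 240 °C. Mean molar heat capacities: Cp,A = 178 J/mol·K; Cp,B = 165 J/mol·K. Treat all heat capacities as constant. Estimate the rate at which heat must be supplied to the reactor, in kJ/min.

Extent of reaction ξ = 0.802 × 33.0 = 26.466 mol/s
Reaction term: ξ·ΔH°_rxn = 26.466 × 32.7 = 865.44 kJ/s
Sensible, feed 185→25 °C: -939.84 kJ/s
Outlet flows (mol/s): A 6.534, B 26.466
Sensible, products 25→240 °C: 1188.9 kJ/s
Q = ΔH = 1114.5 kJ/s = 1114.5 kW
Heat supplied = 66872 kJ/min

Q_in = 66900 kJ/min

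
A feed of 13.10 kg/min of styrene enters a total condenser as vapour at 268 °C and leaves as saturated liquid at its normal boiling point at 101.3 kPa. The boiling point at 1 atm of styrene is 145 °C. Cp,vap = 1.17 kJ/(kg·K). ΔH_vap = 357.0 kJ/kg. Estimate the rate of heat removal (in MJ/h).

vapour 268→145 °C: -143.91 kJ/kg
condensation at 145 °C: -357 kJ/kg
Δh = -143.91 + -357 = -500.91 kJ/kg
Q = ṁ·Δh = 13.10 kg/min × -500.91 kJ/kg = -6561.9 kJ/min
|Q| = 109.37 kW = 393.72 MJ/h

Q_c = 394 MJ/h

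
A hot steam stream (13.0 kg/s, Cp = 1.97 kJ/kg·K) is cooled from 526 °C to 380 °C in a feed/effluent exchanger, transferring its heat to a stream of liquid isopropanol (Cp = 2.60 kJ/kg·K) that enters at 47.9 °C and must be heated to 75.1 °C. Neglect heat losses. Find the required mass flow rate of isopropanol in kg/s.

ṁ_c = 52.9 kg/s

Heat released by hot stream: Q = 13.0 × 1.97 × (526 − 380) = 3739.1 kJ/s
Energy balance on cold side (adiabatic exchanger): Q = ṁ_c·Cp_c·(T_c,out − T_c,in)
ṁ_c = 3739.1 / [2.60 × (75.1 − 47.9)] = 52.871 kg/s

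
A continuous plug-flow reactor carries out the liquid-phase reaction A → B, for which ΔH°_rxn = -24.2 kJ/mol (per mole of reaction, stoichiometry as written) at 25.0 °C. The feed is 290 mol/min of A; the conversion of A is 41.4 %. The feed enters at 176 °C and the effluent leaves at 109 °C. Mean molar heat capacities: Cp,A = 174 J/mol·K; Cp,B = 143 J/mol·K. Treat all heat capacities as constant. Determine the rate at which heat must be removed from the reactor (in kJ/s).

Q_out = 110 kJ/s

Extent of reaction ξ = 0.414 × 290 = 120.06 mol/min
Reaction term: ξ·ΔH°_rxn = 120.06 × -24.2 = -2905.5 kJ/min
Sensible, feed 176→25 °C: -7619.5 kJ/min
Outlet flows (mol/min): A 169.94, B 120.06
Sensible, products 25→109 °C: 3926 kJ/min
Q = ΔH = -6598.9 kJ/min = -109.98 kW
Heat removed = 109.98 kJ/s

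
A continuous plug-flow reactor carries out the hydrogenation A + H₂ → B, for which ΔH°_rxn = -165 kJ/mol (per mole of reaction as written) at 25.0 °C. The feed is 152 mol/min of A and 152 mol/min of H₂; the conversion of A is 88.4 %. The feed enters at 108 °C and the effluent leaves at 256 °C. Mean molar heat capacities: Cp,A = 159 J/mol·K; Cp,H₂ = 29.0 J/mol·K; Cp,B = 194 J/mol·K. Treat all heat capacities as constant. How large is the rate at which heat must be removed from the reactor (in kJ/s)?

Q_out = 296 kJ/s

Extent of reaction ξ = 0.884 × 152 = 134.37 mol/min
Reaction term: ξ·ΔH°_rxn = 134.37 × -165 = -22171 kJ/min
Sensible, feed 108→25 °C: -2371.8 kJ/min
Outlet flows (mol/min): A 17.632, H₂ 17.632, B 134.37
Sensible, products 25→256 °C: 6787.3 kJ/min
Q = ΔH = -17755 kJ/min = -295.92 kW
Heat removed = 295.92 kJ/s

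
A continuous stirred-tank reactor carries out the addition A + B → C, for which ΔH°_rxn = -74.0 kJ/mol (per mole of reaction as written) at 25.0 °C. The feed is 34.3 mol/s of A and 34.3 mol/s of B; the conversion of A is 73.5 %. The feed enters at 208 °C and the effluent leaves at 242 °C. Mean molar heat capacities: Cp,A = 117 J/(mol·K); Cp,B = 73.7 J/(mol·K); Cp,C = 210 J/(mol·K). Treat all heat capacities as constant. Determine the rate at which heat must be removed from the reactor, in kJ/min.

Extent of reaction ξ = 0.735 × 34.3 = 25.21 mol/s
Reaction term: ξ·ΔH°_rxn = 25.21 × -74.0 = -1865.6 kJ/s
Sensible, feed 208→25 °C: -1197 kJ/s
Outlet flows (mol/s): A 9.0895, B 9.0895, C 25.21
Sensible, products 25→242 °C: 1525 kJ/s
Q = ΔH = -1537.6 kJ/s = -1537.6 kW
Heat removed = 92256 kJ/min

Q_out = 92300 kJ/min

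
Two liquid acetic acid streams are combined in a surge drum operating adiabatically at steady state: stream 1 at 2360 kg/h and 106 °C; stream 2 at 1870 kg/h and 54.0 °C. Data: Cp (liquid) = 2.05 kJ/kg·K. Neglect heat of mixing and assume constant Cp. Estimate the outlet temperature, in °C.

T_out = 83.0 °C

Adiabatic, steady state ⇒ Σ ṁᵢCp,ᵢ(T_out − Tᵢ) = 0
Σ ṁᵢCp,ᵢTᵢ = 2360×2.05×106 + 1870×2.05×54.0 = 719840
Σ ṁᵢCp,ᵢ = 2360×2.05 + 1870×2.05 = 8671.5
T_out = 719840 / 8671.5 = 83.012 °C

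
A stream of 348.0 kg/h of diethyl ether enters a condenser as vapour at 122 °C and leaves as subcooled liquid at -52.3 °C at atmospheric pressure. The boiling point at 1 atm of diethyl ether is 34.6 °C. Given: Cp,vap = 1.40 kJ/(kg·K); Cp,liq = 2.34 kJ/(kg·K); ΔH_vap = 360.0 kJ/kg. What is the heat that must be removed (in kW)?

vapour 122→34.6 °C: -122.36 kJ/kg
condensation at 34.6 °C: -360 kJ/kg
liquid 34.6→-52.3 °C: -203.35 kJ/kg
Δh = -122.36 + -360 + -203.35 = -685.71 kJ/kg
Q = ṁ·Δh = 348.0 kg/h × -685.71 kJ/kg = -238630 kJ/h
|Q| = 66.285 kW

Q_c = 66.3 kW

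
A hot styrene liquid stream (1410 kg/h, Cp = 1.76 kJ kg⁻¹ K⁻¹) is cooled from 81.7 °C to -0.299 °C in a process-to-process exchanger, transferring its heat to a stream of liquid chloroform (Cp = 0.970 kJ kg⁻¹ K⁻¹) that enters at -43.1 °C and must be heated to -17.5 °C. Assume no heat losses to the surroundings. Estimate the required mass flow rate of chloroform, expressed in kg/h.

ṁ_c = 8190 kg/h

Heat released by hot stream: Q = 1410 × 1.76 × (81.7 − -0.299) = 203490 kJ/h
Energy balance on cold side (adiabatic exchanger): Q = ṁ_c·Cp_c·(T_c,out − T_c,in)
ṁ_c = 203490 / [0.970 × (-17.5 − -43.1)] = 8194.6 kg/h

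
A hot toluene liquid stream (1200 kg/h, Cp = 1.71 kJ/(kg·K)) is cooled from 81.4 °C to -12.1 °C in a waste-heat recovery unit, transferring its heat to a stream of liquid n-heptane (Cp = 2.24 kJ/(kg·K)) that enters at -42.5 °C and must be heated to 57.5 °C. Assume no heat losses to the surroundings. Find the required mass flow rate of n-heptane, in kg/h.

Heat released by hot stream: Q = 1200 × 1.71 × (81.4 − -12.1) = 191860 kJ/h
Energy balance on cold side (adiabatic exchanger): Q = ṁ_c·Cp_c·(T_c,out − T_c,in)
ṁ_c = 191860 / [2.24 × (57.5 − -42.5)] = 856.53 kg/h

ṁ_c = 857 kg/h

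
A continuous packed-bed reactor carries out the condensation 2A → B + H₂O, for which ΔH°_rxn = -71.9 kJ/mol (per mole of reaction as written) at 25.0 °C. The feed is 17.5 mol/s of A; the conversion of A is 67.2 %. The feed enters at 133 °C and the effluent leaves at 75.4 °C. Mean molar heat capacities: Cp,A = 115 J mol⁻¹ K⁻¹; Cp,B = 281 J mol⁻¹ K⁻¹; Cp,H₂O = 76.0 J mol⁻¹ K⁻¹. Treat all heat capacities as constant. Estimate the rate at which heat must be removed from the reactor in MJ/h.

Q_out = 1800 MJ/h

Extent of reaction ξ = 0.672 × 17.5 / 2 = 5.88 mol/s
Reaction term: ξ·ΔH°_rxn = 5.88 × -71.9 = -422.77 kJ/s
Sensible, feed 133→25 °C: -217.35 kJ/s
Outlet flows (mol/s): A 5.74, B 5.88, H₂O 5.88
Sensible, products 25→75.4 °C: 139.07 kJ/s
Q = ΔH = -501.06 kJ/s = -501.06 kW
Heat removed = 1803.8 MJ/h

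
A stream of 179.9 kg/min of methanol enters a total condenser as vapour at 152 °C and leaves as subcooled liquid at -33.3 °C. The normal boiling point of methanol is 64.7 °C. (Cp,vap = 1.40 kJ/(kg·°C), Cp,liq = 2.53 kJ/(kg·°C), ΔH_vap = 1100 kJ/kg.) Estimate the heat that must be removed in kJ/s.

vapour 152→64.7 °C: -122.22 kJ/kg
condensation at 64.7 °C: -1100 kJ/kg
liquid 64.7→-33.3 °C: -247.94 kJ/kg
Δh = -122.22 + -1100 + -247.94 = -1470.2 kJ/kg
Q = ṁ·Δh = 179.9 kg/min × -1470.2 kJ/kg = -264480 kJ/min
|Q| = 4408 kW

Q_c = 4410 kJ/s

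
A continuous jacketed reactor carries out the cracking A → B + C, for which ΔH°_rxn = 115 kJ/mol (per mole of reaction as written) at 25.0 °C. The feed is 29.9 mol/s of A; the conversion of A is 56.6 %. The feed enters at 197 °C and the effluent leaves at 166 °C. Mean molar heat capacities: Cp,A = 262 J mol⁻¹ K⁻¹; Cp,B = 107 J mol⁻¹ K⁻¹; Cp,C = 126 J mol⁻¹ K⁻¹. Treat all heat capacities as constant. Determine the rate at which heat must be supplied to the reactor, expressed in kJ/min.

Q_in = 98000 kJ/min

Extent of reaction ξ = 0.566 × 29.9 = 16.923 mol/s
Reaction term: ξ·ΔH°_rxn = 16.923 × 115 = 1946.2 kJ/s
Sensible, feed 197→25 °C: -1347.4 kJ/s
Outlet flows (mol/s): A 12.977, B 16.923, C 16.923
Sensible, products 25→166 °C: 1035.4 kJ/s
Q = ΔH = 1634.1 kJ/s = 1634.1 kW
Heat supplied = 98049 kJ/min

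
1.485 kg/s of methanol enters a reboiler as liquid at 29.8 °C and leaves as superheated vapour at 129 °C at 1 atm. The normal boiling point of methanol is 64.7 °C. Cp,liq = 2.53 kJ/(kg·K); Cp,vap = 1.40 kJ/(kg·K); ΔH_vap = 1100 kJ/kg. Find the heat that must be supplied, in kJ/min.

liquid 29.8→64.7 °C: 88.297 kJ/kg
vaporisation at 64.7 °C: 1100 kJ/kg
vapour 64.7→129 °C: 90.02 kJ/kg
Δh = 88.297 + 1100 + 90.02 = 1278.3 kJ/kg
Q = ṁ·Δh = 1.485 kg/s × 1278.3 kJ/kg = 1898.3 kJ/s
|Q| = 1898.3 kW = 113900 kJ/min

Q = 114000 kJ/min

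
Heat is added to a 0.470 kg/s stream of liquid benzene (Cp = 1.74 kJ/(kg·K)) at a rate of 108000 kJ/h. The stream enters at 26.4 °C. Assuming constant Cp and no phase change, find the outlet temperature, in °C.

T_out = 63.1 °C

Q = 108000 kJ/h = 30 kJ/s
ΔT = Q/(ṁ·Cp) = 30/(0.470×1.74) = 36.684 K
T_out = 26.4 + 36.684 = 63.084 °C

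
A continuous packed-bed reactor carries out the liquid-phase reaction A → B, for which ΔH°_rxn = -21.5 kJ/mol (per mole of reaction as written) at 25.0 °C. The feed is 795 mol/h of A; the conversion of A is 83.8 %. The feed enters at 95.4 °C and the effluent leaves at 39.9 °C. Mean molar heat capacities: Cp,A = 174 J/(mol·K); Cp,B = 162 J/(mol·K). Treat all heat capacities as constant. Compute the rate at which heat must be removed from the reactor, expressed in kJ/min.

Q_out = 369 kJ/min

Extent of reaction ξ = 0.838 × 795 = 666.21 mol/h
Reaction term: ξ·ΔH°_rxn = 666.21 × -21.5 = -14324 kJ/h
Sensible, feed 95.4→25 °C: -9738.4 kJ/h
Outlet flows (mol/h): A 128.79, B 666.21
Sensible, products 25→39.9 °C: 1942 kJ/h
Q = ΔH = -22120 kJ/h = -6.1444 kW
Heat removed = 368.67 kJ/min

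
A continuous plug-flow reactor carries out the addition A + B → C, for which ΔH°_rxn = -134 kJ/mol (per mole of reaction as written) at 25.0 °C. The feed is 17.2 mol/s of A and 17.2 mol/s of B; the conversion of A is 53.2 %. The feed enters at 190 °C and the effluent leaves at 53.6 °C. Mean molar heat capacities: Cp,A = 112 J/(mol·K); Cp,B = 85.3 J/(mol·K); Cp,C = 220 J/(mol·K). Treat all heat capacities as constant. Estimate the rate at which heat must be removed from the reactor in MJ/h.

Q_out = 6060 MJ/h

Extent of reaction ξ = 0.532 × 17.2 = 9.1504 mol/s
Reaction term: ξ·ΔH°_rxn = 9.1504 × -134 = -1226.2 kJ/s
Sensible, feed 190→25 °C: -559.94 kJ/s
Outlet flows (mol/s): A 8.0496, B 8.0496, C 9.1504
Sensible, products 25→53.6 °C: 103 kJ/s
Q = ΔH = -1683.1 kJ/s = -1683.1 kW
Heat removed = 6059.1 MJ/h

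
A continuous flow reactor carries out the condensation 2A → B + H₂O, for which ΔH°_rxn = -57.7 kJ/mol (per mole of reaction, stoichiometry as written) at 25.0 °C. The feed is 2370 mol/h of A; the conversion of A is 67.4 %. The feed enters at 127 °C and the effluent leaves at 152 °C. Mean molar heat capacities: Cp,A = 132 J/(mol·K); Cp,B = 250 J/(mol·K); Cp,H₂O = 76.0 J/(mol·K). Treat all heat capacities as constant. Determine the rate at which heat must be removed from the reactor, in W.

Q_out = 8880 W

Extent of reaction ξ = 0.674 × 2370 / 2 = 798.69 mol/h
Reaction term: ξ·ΔH°_rxn = 798.69 × -57.7 = -46084 kJ/h
Sensible, feed 127→25 °C: -31910 kJ/h
Outlet flows (mol/h): A 772.62, B 798.69, H₂O 798.69
Sensible, products 25→152 °C: 46020 kJ/h
Q = ΔH = -31975 kJ/h = -8.8818 kW
Heat removed = 8881.8 W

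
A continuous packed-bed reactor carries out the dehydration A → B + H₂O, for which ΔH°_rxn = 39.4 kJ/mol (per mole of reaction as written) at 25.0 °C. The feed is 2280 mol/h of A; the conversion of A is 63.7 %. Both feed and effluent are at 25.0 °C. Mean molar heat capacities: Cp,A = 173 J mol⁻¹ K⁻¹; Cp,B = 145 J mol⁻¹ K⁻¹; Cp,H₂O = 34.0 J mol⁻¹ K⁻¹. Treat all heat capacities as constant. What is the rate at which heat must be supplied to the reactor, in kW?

Q_in = 15.9 kW

Extent of reaction ξ = 0.637 × 2280 = 1452.4 mol/h
Reaction term: ξ·ΔH°_rxn = 1452.4 × 39.4 = 57223 kJ/h
Q = ΔH = 57223 kJ/h = 15.895 kW
Heat supplied = 15.895 kW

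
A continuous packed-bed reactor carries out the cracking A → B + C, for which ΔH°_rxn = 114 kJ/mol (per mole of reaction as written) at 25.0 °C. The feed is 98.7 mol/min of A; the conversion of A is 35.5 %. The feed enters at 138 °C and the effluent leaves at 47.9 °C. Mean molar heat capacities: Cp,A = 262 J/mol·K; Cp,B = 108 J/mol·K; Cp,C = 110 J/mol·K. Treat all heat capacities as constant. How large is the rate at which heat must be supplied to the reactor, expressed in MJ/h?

Q_in = 97.7 MJ/h

Extent of reaction ξ = 0.355 × 98.7 = 35.038 mol/min
Reaction term: ξ·ΔH°_rxn = 35.038 × 114 = 3994.4 kJ/min
Sensible, feed 138→25 °C: -2922.1 kJ/min
Outlet flows (mol/min): A 63.662, B 35.038, C 35.038
Sensible, products 25→47.9 °C: 556.88 kJ/min
Q = ΔH = 1629.2 kJ/min = 27.153 kW
Heat supplied = 97.749 MJ/h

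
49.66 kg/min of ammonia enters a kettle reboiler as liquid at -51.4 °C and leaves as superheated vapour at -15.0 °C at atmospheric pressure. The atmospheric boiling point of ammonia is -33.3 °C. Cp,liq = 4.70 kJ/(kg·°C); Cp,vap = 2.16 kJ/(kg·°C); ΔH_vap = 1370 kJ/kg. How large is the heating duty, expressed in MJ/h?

liquid -51.4→-33.3 °C: 85.07 kJ/kg
vaporisation at -33.3 °C: 1370 kJ/kg
vapour -33.3→-15.0 °C: 39.528 kJ/kg
Δh = 85.07 + 1370 + 39.528 = 1494.6 kJ/kg
Q = ṁ·Δh = 49.66 kg/min × 1494.6 kJ/kg = 74222 kJ/min
|Q| = 1237 kW = 4453.3 MJ/h

Q = 4450 MJ/h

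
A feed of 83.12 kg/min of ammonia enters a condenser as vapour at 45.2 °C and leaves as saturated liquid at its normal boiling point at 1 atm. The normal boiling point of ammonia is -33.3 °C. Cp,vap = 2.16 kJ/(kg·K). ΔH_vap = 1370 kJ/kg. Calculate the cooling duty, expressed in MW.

Q_c = 2.13 MW

vapour 45.2→-33.3 °C: -169.56 kJ/kg
condensation at -33.3 °C: -1370 kJ/kg
Δh = -169.56 + -1370 = -1539.6 kJ/kg
Q = ṁ·Δh = 83.12 kg/min × -1539.6 kJ/kg = -127970 kJ/min
|Q| = 2132.8 kW = 2.1328 MW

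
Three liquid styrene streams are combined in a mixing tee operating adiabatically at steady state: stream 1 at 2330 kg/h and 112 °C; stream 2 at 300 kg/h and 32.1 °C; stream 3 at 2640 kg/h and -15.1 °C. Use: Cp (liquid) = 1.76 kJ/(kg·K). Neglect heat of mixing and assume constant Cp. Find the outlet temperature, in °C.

Energy balance with Q = 0: Σ ṁᵢCp,ᵢ(T_out − Tᵢ) = 0
Σ ṁᵢCp,ᵢTᵢ = 2330×1.76×112 + 300×1.76×32.1 + 2640×1.76×-15.1 = 406080
Σ ṁᵢCp,ᵢ = 2330×1.76 + 300×1.76 + 2640×1.76 = 9275.2
T_out = 406080 / 9275.2 = 43.781 °C

T_out = 43.8 °C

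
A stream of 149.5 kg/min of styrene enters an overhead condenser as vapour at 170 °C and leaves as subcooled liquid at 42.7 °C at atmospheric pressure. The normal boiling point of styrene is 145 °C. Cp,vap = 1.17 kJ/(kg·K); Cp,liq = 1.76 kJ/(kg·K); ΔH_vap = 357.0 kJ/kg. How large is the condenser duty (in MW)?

Q_c = 1.41 MW

vapour 170→145 °C: -29.25 kJ/kg
condensation at 145 °C: -357 kJ/kg
liquid 145→42.7 °C: -180.05 kJ/kg
Δh = -29.25 + -357 + -180.05 = -566.3 kJ/kg
Q = ṁ·Δh = 149.5 kg/min × -566.3 kJ/kg = -84662 kJ/min
|Q| = 1411 kW = 1.411 MW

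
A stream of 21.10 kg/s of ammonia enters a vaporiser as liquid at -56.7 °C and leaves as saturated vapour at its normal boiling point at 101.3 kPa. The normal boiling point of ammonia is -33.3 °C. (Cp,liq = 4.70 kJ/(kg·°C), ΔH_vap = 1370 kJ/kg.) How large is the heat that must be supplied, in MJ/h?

liquid -56.7→-33.3 °C: 109.98 kJ/kg
vaporisation at -33.3 °C: 1370 kJ/kg
Δh = 109.98 + 1370 = 1480 kJ/kg
Q = ṁ·Δh = 21.10 kg/s × 1480 kJ/kg = 31228 kJ/s
|Q| = 31228 kW = 112420 MJ/h

Q = 112000 MJ/h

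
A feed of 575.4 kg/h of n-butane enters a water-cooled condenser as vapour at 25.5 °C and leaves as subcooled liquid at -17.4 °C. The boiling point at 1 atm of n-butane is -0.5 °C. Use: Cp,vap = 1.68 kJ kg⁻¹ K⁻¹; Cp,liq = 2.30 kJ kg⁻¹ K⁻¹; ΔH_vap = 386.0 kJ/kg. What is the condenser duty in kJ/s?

vapour 25.5→-0.5 °C: -43.68 kJ/kg
condensation at -0.5 °C: -386 kJ/kg
liquid -0.5→-17.4 °C: -38.87 kJ/kg
Δh = -43.68 + -386 + -38.87 = -468.55 kJ/kg
Q = ṁ·Δh = 575.4 kg/h × -468.55 kJ/kg = -269600 kJ/h
|Q| = 74.89 kW

Q_c = 74.9 kJ/s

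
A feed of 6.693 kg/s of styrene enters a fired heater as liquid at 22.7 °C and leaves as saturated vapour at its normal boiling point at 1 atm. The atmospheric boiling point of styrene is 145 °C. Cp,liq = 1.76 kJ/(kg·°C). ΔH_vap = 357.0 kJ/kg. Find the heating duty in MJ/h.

Q = 13800 MJ/h

liquid 22.7→145 °C: 215.25 kJ/kg
vaporisation at 145 °C: 357 kJ/kg
Δh = 215.25 + 357 = 572.25 kJ/kg
Q = ṁ·Δh = 6.693 kg/s × 572.25 kJ/kg = 3830.1 kJ/s
|Q| = 3830.1 kW = 13788 MJ/h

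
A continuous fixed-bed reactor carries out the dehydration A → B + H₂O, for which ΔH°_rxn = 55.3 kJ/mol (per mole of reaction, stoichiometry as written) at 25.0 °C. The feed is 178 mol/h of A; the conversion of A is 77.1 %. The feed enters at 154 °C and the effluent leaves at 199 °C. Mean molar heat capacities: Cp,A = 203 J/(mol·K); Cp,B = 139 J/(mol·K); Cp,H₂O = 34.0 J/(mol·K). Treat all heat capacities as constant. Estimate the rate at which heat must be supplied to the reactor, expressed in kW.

Extent of reaction ξ = 0.771 × 178 = 137.24 mol/h
Reaction term: ξ·ΔH°_rxn = 137.24 × 55.3 = 7589.3 kJ/h
Sensible, feed 154→25 °C: -4661.3 kJ/h
Outlet flows (mol/h): A 40.762, B 137.24, H₂O 137.24
Sensible, products 25→199 °C: 5570.9 kJ/h
Q = ΔH = 8498.9 kJ/h = 2.3608 kW
Heat supplied = 2.3608 kW

Q_in = 2.36 kW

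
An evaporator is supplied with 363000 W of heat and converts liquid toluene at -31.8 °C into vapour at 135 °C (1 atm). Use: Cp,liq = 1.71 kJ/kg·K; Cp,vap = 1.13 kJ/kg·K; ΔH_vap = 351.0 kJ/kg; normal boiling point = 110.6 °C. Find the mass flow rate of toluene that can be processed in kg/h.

ṁ = 2100 kg/h

Δh = 1.71×(110.6−-31.8) + 351.0 + 1.13×(135−110.6) = 622.08 kJ/kg
Q = 363000 W = 363 kJ/s = 1.3068e+06 kJ/h
ṁ = Q/Δh = 1.3068e+06 / 622.08 = 2100.7 kg/h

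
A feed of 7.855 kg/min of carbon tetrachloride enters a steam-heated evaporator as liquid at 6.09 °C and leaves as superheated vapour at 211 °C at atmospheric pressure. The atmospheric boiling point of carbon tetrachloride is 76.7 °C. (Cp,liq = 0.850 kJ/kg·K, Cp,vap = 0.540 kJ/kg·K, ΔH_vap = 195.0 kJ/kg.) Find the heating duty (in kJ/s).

liquid 6.09→76.7 °C: 60.018 kJ/kg
vaporisation at 76.7 °C: 195 kJ/kg
vapour 76.7→211 °C: 72.522 kJ/kg
Δh = 60.018 + 195 + 72.522 = 327.54 kJ/kg
Q = ṁ·Δh = 7.855 kg/min × 327.54 kJ/kg = 2572.8 kJ/min
|Q| = 42.881 kW

Q = 42.9 kJ/s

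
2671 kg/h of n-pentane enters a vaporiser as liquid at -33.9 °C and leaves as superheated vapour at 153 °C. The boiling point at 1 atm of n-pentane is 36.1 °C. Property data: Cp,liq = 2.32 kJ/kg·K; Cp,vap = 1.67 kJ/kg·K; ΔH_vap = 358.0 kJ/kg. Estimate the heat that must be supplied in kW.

liquid -33.9→36.1 °C: 162.4 kJ/kg
vaporisation at 36.1 °C: 358 kJ/kg
vapour 36.1→153 °C: 195.22 kJ/kg
Δh = 162.4 + 358 + 195.22 = 715.62 kJ/kg
Q = ṁ·Δh = 2671 kg/h × 715.62 kJ/kg = 1.9114e+06 kJ/h
|Q| = 530.95 kW

Q = 531 kW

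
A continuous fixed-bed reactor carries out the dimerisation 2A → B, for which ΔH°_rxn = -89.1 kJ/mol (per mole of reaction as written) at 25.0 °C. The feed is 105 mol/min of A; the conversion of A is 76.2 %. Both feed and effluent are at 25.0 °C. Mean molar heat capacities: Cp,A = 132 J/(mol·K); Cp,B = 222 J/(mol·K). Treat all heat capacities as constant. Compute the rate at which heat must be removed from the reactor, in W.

Extent of reaction ξ = 0.762 × 105 / 2 = 40.005 mol/min
Reaction term: ξ·ΔH°_rxn = 40.005 × -89.1 = -3564.4 kJ/min
Q = ΔH = -3564.4 kJ/min = -59.407 kW
Heat removed = 59407 W

Q_out = 59400 W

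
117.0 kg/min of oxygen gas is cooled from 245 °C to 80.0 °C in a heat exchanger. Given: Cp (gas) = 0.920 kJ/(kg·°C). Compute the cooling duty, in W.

Q_c = 296000 W

Q = ṁ·Cp·ΔT = 117.0 × 0.920 × (80.0 − 245) = -17761 kJ/min
Converting: 17761 / 60 s = 296.01 kW
Cooling duty = 296010 W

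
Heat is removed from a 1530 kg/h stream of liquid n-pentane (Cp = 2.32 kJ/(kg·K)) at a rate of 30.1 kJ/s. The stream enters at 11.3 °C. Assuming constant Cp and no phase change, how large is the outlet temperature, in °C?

Q = 30.1 kJ/s = 108360 kJ/h
ΔT = Q/(ṁ·Cp) = 108360/(1530×2.32) = 30.527 K
T_out = 11.3 − 30.527 = -19.227 °C

T_out = -19.2 °C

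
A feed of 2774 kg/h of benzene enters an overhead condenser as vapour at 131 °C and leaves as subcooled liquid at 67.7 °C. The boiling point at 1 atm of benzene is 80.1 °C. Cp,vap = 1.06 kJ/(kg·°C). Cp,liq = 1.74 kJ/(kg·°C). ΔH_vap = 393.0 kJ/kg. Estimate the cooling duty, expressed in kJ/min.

Q_c = 21700 kJ/min

vapour 131→80.1 °C: -53.954 kJ/kg
condensation at 80.1 °C: -393 kJ/kg
liquid 80.1→67.7 °C: -21.576 kJ/kg
Δh = -53.954 + -393 + -21.576 = -468.53 kJ/kg
Q = ṁ·Δh = 2774 kg/h × -468.53 kJ/kg = -1.2997e+06 kJ/h
|Q| = 361.03 kW = 21662 kJ/min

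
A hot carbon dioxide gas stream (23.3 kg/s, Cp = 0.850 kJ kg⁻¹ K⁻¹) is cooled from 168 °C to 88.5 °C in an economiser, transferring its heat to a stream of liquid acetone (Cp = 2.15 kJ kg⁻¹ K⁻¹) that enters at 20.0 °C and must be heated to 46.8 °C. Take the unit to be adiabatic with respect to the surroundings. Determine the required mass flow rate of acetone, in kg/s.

ṁ_c = 27.3 kg/s

Heat released by hot stream: Q = 23.3 × 0.850 × (168 − 88.5) = 1574.5 kJ/s
Energy balance on cold side (adiabatic exchanger): Q = ṁ_c·Cp_c·(T_c,out − T_c,in)
ṁ_c = 1574.5 / [2.15 × (46.8 − 20.0)] = 27.326 kg/s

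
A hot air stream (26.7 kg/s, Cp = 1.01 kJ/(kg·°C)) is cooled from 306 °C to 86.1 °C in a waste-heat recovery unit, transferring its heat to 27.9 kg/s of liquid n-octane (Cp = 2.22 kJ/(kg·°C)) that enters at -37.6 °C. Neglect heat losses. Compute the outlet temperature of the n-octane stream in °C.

T_c,out = 58.1 °C

Heat released by hot stream: Q = 26.7 × 1.01 × (306 − 86.1) = 5930 kJ/s
Energy balance on cold side (adiabatic exchanger): Q = ṁ_c·Cp_c·(T_c,out − T_c,in)
T_c,out = -37.6 + 5930/(27.9 × 2.22) = 58.142 °C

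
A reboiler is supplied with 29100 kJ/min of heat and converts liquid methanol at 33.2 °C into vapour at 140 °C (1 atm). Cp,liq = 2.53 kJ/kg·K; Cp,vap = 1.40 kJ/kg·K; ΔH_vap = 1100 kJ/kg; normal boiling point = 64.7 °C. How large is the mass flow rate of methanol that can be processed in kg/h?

ṁ = 1360 kg/h

Δh = 2.53×(64.7−33.2) + 1100 + 1.40×(140−64.7) = 1285.1 kJ/kg
Q = 29100 kJ/min = 485 kJ/s = 1.746e+06 kJ/h
ṁ = Q/Δh = 1.746e+06 / 1285.1 = 1358.6 kg/h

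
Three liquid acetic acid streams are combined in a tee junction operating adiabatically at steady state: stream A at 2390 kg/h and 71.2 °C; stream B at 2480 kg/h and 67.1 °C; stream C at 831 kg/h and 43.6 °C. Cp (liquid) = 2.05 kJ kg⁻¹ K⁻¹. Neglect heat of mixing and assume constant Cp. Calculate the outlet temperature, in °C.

T_out = 65.4 °C

Adiabatic, steady state ⇒ Σ ṁᵢCp,ᵢ(T_out − Tᵢ) = 0
Σ ṁᵢCp,ᵢTᵢ = 2390×2.05×71.2 + 2480×2.05×67.1 + 831×2.05×43.6 = 764260
Σ ṁᵢCp,ᵢ = 2390×2.05 + 2480×2.05 + 831×2.05 = 11687
T_out = 764260 / 11687 = 65.393 °C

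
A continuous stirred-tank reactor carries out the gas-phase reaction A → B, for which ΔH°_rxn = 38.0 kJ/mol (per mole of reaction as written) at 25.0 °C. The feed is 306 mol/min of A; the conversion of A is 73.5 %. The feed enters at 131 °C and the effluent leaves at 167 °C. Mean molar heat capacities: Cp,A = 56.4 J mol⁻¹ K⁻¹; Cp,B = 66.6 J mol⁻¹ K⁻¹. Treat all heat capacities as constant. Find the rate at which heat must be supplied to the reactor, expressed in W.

Q_in = 158000 W

Extent of reaction ξ = 0.735 × 306 = 224.91 mol/min
Reaction term: ξ·ΔH°_rxn = 224.91 × 38.0 = 8546.6 kJ/min
Sensible, feed 131→25 °C: -1829.4 kJ/min
Outlet flows (mol/min): A 81.09, B 224.91
Sensible, products 25→167 °C: 2776.5 kJ/min
Q = ΔH = 9493.6 kJ/min = 158.23 kW
Heat supplied = 158230 W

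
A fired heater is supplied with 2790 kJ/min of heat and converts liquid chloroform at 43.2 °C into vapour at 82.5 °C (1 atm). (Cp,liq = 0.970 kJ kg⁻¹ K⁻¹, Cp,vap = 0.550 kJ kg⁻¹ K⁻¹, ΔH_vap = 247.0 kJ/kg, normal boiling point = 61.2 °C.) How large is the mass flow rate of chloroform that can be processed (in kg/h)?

Δh = 0.970×(61.2−43.2) + 247.0 + 0.550×(82.5−61.2) = 276.17 kJ/kg
Q = 2790 kJ/min = 46.5 kJ/s = 167400 kJ/h
ṁ = Q/Δh = 167400 / 276.17 = 606.14 kg/h

ṁ = 606 kg/h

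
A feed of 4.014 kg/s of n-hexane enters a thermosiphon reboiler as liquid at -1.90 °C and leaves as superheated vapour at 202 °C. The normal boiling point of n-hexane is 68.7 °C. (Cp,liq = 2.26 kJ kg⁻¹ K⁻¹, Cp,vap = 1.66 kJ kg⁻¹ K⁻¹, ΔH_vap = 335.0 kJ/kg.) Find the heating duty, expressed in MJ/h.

Q = 10300 MJ/h

liquid -1.90→68.7 °C: 159.56 kJ/kg
vaporisation at 68.7 °C: 335 kJ/kg
vapour 68.7→202 °C: 221.28 kJ/kg
Δh = 159.56 + 335 + 221.28 = 715.83 kJ/kg
Q = ṁ·Δh = 4.014 kg/s × 715.83 kJ/kg = 2873.4 kJ/s
|Q| = 2873.4 kW = 10344 MJ/h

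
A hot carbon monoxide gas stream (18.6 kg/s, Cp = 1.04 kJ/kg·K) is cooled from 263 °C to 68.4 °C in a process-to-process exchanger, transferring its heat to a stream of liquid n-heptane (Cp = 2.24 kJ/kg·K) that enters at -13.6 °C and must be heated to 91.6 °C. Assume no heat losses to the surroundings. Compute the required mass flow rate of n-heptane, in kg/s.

ṁ_c = 16.0 kg/s

Heat released by hot stream: Q = 18.6 × 1.04 × (263 − 68.4) = 3764.3 kJ/s
Energy balance on cold side (adiabatic exchanger): Q = ṁ_c·Cp_c·(T_c,out − T_c,in)
ṁ_c = 3764.3 / [2.24 × (91.6 − -13.6)] = 15.974 kg/s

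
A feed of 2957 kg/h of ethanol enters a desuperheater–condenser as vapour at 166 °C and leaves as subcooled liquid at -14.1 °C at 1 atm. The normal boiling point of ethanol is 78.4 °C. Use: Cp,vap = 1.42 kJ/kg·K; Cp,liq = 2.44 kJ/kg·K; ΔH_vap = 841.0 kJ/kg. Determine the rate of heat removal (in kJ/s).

vapour 166→78.4 °C: -124.39 kJ/kg
condensation at 78.4 °C: -841 kJ/kg
liquid 78.4→-14.1 °C: -225.7 kJ/kg
Δh = -124.39 + -841 + -225.7 = -1191.1 kJ/kg
Q = ṁ·Δh = 2957 kg/h × -1191.1 kJ/kg = -3.5221e+06 kJ/h
|Q| = 978.35 kW

Q_c = 978 kJ/s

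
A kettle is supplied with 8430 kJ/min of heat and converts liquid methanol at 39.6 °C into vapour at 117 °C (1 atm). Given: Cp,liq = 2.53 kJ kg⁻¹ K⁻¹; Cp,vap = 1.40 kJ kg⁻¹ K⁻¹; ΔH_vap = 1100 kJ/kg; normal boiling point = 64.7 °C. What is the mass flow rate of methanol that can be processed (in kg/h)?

ṁ = 409 kg/h

Δh = 2.53×(64.7−39.6) + 1100 + 1.40×(117−64.7) = 1236.7 kJ/kg
Q = 8430 kJ/min = 140.5 kJ/s = 505800 kJ/h
ṁ = Q/Δh = 505800 / 1236.7 = 408.98 kg/h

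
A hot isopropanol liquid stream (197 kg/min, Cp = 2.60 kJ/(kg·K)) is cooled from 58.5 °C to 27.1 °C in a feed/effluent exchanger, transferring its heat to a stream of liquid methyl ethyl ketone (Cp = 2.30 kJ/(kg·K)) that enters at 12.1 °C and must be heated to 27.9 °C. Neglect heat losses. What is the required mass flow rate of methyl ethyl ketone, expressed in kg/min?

Heat released by hot stream: Q = 197 × 2.60 × (58.5 − 27.1) = 16083 kJ/min
Energy balance on cold side (adiabatic exchanger): Q = ṁ_c·Cp_c·(T_c,out − T_c,in)
ṁ_c = 16083 / [2.30 × (27.9 − 12.1)] = 442.57 kg/min

ṁ_c = 443 kg/min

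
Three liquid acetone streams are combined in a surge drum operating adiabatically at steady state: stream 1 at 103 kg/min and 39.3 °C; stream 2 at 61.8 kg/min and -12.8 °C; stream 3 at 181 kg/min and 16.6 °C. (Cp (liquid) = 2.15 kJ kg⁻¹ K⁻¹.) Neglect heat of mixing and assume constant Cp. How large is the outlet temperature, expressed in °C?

Adiabatic, steady state ⇒ Σ ṁᵢCp,ᵢ(T_out − Tᵢ) = 0
T_out = Σ ṁᵢCp,ᵢTᵢ / Σ ṁᵢCp,ᵢ
      = 13462 / 743.47 = 18.107 °C

T_out = 18.1 °C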